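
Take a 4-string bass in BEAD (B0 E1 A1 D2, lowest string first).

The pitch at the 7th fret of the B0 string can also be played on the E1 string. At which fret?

B0 at fret 7 is B0 + 7 semitones = F♯1.
The open E1 string is 5 semitones above the open B0, so the same pitch on the E1 string lies at fret 7 − 5 = 2.

2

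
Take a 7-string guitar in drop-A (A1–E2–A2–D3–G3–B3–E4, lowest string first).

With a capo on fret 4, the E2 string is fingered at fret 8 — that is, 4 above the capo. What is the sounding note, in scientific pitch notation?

The capo raises the open E2 by 4 semitones to G#2; fretting 4 more gives E2 + 4 + 4 = E2 + 8 semitones = C3.

C3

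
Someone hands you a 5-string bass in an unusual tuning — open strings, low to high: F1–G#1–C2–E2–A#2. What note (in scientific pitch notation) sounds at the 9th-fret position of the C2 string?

A2

C2 is MIDI 36. Adding 9 gives 45, which is A2.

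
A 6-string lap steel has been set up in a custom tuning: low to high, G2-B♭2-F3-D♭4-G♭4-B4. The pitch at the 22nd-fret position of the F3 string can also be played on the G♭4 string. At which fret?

9

Fret 22 on F3 is MIDI 53 + 22 = 75 (E♭5). On the G♭4 string (open MIDI 66), that pitch is 75 − 66 = fret 9.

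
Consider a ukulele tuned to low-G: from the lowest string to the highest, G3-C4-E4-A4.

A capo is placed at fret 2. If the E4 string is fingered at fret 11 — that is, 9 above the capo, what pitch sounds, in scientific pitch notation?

D♯5

The capo raises the open E4 by 2 semitones to F♯4; fretting 9 more gives E4 + 2 + 9 = E4 + 11 semitones = D♯5.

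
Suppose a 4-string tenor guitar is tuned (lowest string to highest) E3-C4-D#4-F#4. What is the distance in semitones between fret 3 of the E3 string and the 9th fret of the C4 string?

14 semitones

E3 at fret 3 → G3 (MIDI 55); C4 at fret 9 → A4 (MIDI 69).
55 − 69 = -14, so the two pitches are 14 semitones apart, with A4 the higher.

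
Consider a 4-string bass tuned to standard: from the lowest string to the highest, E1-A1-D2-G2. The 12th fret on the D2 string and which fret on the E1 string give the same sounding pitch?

22

D2 at fret 12 is D2 + 12 semitones = D3.
The open E1 string is 10 semitones below the open D2, so the same pitch on the E1 string lies at fret 12 + 10 = 22.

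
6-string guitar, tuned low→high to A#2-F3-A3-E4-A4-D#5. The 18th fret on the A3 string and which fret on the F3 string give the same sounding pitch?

Fret 18 on A3 is MIDI 57 + 18 = 75 (D#5). On the F3 string (open MIDI 53), that pitch is 75 − 53 = fret 22.

22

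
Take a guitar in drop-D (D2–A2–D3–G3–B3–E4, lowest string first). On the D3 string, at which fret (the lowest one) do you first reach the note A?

From D3, count semitones up the chromatic scale until reaching A: D–D#–E–F–F#–G–G#–A — 7 steps.

7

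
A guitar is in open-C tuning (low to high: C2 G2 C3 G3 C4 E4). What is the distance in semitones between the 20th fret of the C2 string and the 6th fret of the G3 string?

5 semitones

C2 at fret 20 → G#3 (MIDI 56); G3 at fret 6 → C#4 (MIDI 61).
56 − 61 = -5, so the two pitches are 5 semitones apart, with C#4 the higher.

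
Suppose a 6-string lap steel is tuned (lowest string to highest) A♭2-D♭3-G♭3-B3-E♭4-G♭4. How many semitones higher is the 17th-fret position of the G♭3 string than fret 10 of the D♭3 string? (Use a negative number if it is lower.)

G♭3 at fret 17 → B4 (MIDI 71); D♭3 at fret 10 → B3 (MIDI 59).
71 − 59 = 12, so the two pitches are 12 semitones apart.

12 semitones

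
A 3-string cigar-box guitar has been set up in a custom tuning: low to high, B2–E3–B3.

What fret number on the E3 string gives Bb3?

Bb3 is 6 semitones above the open E3 (E–F–Gb–G–Ab–A–Bb), so it sits at fret 6.

6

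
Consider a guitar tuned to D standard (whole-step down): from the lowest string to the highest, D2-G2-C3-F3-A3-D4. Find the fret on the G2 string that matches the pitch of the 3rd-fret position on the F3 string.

F3 at fret 3 is F3 + 3 semitones = G#3.
The open G2 string is 10 semitones below the open F3, so the same pitch on the G2 string lies at fret 3 + 10 = 13.

13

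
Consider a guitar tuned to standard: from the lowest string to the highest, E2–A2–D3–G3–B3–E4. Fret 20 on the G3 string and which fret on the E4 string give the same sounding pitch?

Fret 20 on G3 is MIDI 55 + 20 = 75 (D♯5). On the E4 string (open MIDI 64), that pitch is 75 − 64 = fret 11.

11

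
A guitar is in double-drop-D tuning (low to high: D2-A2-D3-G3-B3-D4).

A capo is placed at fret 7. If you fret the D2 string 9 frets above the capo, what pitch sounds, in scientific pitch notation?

The capo raises the open D2 by 7 semitones to A2; fretting 9 more gives D2 + 7 + 9 = D2 + 16 semitones = F#3.

F#3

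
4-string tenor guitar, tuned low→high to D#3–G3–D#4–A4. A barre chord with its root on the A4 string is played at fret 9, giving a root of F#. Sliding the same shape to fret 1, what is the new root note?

A#

Moving from fret 9 to fret 1 shifts the root by -8 semitones.
F# down 8 semitones is A#.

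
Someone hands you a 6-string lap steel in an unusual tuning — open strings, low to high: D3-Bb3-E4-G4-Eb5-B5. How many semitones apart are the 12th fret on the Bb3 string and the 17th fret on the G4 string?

Bb3 at fret 12 → Bb4 (MIDI 70); G4 at fret 17 → C6 (MIDI 84).
70 − 84 = -14, so the two pitches are 14 semitones apart, with C6 the higher.

14 semitones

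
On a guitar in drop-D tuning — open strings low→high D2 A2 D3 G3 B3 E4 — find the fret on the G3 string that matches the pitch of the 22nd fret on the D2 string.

Fret 22 on D2 is MIDI 38 + 22 = 60 (C4). On the G3 string (open MIDI 55), that pitch is 60 − 55 = fret 5.

5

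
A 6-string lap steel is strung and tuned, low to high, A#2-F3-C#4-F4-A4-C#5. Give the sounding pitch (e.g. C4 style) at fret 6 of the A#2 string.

A#2 is MIDI 46. Adding 6 gives 52, which is E3.

E3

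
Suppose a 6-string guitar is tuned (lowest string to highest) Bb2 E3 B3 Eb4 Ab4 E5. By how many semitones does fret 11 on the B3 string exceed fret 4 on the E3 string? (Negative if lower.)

14 semitones

B3 at fret 11 → Bb4 (MIDI 70); E3 at fret 4 → Ab3 (MIDI 56).
70 − 56 = 14, so the two pitches are 14 semitones apart.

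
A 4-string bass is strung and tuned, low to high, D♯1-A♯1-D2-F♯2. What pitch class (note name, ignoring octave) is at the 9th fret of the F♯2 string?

D♯

The open F♯2 string plus 9 semitones: F#–G–G#–A–A#–B–C–C#–D–D#.
(Equivalently spelled E♭.)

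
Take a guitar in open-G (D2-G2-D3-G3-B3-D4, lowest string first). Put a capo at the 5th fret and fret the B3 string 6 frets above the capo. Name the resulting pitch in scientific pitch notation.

A#4

The capo raises the open B3 by 5 semitones to E4; fretting 6 more gives B3 + 5 + 6 = B3 + 11 semitones = A#4.
(Also written Bb.)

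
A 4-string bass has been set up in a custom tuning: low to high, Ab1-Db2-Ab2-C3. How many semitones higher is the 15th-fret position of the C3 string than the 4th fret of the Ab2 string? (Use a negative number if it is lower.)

15 semitones

C3 at fret 15 → Eb4 (MIDI 63); Ab2 at fret 4 → C3 (MIDI 48).
63 − 48 = 15, so the two pitches are 15 semitones apart.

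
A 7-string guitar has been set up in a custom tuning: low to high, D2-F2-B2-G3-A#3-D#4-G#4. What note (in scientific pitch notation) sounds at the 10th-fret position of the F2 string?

Each fret is one semitone, so F2 + 10 = D#3.

D#3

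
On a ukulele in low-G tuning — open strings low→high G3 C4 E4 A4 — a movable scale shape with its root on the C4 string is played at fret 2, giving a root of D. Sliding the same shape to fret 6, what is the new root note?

Moving from fret 2 to fret 6 shifts the root by 4 semitones.
D up 4 semitones is F#.

F#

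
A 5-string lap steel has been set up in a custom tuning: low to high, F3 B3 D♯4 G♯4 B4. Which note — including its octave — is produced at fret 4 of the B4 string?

D♯5

B4 is MIDI 71. Adding 4 gives 75, which is D♯5.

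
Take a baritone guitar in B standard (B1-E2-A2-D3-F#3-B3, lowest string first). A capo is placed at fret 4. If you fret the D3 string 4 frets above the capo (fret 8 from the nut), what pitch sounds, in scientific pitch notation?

A#3

The capo raises the open D3 by 4 semitones to F#3; fretting 4 more gives D3 + 4 + 4 = D3 + 8 semitones = A#3.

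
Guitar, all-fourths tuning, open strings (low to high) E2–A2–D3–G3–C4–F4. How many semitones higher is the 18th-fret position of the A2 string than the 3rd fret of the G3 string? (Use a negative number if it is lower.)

5 semitones

A2 at fret 18 → D♯4 (MIDI 63); G3 at fret 3 → A♯3 (MIDI 58).
63 − 58 = 5, so the two pitches are 5 semitones apart.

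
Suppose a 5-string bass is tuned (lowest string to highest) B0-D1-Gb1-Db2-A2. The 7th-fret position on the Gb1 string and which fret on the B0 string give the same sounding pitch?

Fret 7 on Gb1 is MIDI 30 + 7 = 37 (Db2). On the B0 string (open MIDI 23), that pitch is 37 − 23 = fret 14.

14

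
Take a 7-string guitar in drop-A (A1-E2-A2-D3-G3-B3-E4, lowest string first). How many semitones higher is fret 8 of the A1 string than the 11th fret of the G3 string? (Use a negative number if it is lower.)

A1 at fret 8 → F2 (MIDI 41); G3 at fret 11 → F#4 (MIDI 66).
41 − 66 = -25, so the two pitches are 25 semitones apart.

-25 semitones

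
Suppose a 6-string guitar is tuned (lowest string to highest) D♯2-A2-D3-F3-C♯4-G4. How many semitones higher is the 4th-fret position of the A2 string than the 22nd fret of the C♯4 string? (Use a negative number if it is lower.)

A2 at fret 4 → C♯3 (MIDI 49); C♯4 at fret 22 → B5 (MIDI 83).
49 − 83 = -34, so the two pitches are 34 semitones apart.

-34 semitones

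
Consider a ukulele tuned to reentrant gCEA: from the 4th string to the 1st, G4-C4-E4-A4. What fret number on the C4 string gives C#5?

C#5 is 13 semitones above the open C4 (C–C#–D–D#–…–B–C–C#), so it sits at fret 13.

13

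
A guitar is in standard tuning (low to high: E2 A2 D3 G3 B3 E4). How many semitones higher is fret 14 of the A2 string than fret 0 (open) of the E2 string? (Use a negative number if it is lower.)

A2 at fret 14 → B3 (MIDI 59); E2 at fret 0 → E2 (MIDI 40).
59 − 40 = 19, so the two pitches are 19 semitones apart.

19 semitones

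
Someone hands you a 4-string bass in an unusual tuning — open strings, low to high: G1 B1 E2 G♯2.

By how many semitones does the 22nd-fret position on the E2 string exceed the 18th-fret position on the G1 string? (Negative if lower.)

E2 at fret 22 → D4 (MIDI 62); G1 at fret 18 → C♯3 (MIDI 49).
62 − 49 = 13, so the two pitches are 13 semitones apart.

13 semitones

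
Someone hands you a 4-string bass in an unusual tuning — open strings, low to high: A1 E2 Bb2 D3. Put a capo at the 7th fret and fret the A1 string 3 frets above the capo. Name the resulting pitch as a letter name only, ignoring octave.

G

The capo raises the open A1 by 7 semitones to E2; fretting 3 more gives A1 + 7 + 3 = A1 + 10 semitones, landing on G.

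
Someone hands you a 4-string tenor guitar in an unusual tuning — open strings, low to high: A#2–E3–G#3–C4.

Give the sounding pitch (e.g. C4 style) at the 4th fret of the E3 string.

G#3

E3 is MIDI 52. Adding 4 gives 56, which is G#3.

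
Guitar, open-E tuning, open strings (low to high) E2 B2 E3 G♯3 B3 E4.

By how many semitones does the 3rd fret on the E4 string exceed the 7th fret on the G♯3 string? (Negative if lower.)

E4 at fret 3 → G4 (MIDI 67); G♯3 at fret 7 → D♯4 (MIDI 63).
67 − 63 = 4, so the two pitches are 4 semitones apart.

4 semitones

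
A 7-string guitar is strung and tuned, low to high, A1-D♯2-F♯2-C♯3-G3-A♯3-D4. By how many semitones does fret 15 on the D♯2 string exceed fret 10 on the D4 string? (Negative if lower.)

-18 semitones

D♯2 at fret 15 → F♯3 (MIDI 54); D4 at fret 10 → C5 (MIDI 72).
54 − 72 = -18, so the two pitches are 18 semitones apart.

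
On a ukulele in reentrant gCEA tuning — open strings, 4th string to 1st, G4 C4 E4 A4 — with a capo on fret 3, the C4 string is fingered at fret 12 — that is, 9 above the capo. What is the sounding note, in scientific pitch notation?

C5

The capo raises the open C4 by 3 semitones to D#4; fretting 9 more gives C4 + 3 + 9 = C4 + 12 semitones = C5.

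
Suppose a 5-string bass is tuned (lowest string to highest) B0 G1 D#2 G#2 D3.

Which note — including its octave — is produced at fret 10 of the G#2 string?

F#3

Each fret is one semitone, so G#2 + 10 = F#3.
(Equivalently spelled Gb3.)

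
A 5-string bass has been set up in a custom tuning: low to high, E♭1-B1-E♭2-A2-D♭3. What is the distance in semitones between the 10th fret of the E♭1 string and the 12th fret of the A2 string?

E♭1 at fret 10 → D♭2 (MIDI 37); A2 at fret 12 → A3 (MIDI 57).
37 − 57 = -20, so the two pitches are 20 semitones apart, with A3 the higher.

20 semitones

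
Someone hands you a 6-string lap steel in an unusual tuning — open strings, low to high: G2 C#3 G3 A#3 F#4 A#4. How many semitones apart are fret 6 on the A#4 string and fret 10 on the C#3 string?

17 semitones

A#4 at fret 6 → E5 (MIDI 76); C#3 at fret 10 → B3 (MIDI 59).
76 − 59 = 17, so the two pitches are 17 semitones apart, with E5 the higher.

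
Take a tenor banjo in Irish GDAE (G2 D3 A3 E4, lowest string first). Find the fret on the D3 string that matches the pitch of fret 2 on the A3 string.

Fret 2 on A3 is MIDI 57 + 2 = 59 (B3). On the D3 string (open MIDI 50), that pitch is 59 − 50 = fret 9.

9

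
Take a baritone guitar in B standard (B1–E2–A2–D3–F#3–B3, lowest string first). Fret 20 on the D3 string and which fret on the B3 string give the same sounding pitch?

D3 at fret 20 is D3 + 20 semitones = A#4.
The open B3 string is 9 semitones above the open D3, so the same pitch on the B3 string lies at fret 20 − 9 = 11.

11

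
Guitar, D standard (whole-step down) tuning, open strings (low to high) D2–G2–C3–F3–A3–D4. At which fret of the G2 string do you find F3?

F3 is 10 semitones above the open G2 (G–G#–A–A#–…–D#–E–F), so it sits at fret 10.

10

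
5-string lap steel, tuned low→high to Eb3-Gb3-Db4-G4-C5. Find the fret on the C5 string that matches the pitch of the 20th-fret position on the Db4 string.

9

Fret 20 on Db4 is MIDI 61 + 20 = 81 (A5). On the C5 string (open MIDI 72), that pitch is 81 − 72 = fret 9.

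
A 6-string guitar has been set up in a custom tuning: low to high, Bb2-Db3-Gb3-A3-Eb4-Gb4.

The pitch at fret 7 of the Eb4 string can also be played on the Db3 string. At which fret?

Eb4 at fret 7 is Eb4 + 7 semitones = Bb4.
The open Db3 string is 14 semitones below the open Eb4, so the same pitch on the Db3 string lies at fret 7 + 14 = 21.

21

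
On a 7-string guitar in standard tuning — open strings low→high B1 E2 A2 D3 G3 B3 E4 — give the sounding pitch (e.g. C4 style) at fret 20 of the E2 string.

The open E2 string plus 20 semitones: E–F–F#–G–…–A#–B–C.
The walk passes from B into C 2 times, so the octave number goes from 2 to 4.

C4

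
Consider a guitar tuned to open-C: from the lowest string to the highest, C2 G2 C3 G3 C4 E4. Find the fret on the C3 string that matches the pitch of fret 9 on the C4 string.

Fret 9 on C4 is MIDI 60 + 9 = 69 (A4). On the C3 string (open MIDI 48), that pitch is 69 − 48 = fret 21.

21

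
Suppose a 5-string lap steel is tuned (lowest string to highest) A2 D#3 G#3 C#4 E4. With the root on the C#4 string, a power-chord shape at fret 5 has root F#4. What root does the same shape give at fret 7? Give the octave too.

G#4

Moving from fret 5 to fret 7 shifts the root by 2 semitones.
F#4 up 2 semitones is G#4.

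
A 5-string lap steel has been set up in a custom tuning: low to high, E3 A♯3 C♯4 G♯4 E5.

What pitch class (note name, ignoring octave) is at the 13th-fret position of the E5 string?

F

E5 is MIDI 76. Adding 13 gives 89; 89 mod 12 = 5, i.e. F.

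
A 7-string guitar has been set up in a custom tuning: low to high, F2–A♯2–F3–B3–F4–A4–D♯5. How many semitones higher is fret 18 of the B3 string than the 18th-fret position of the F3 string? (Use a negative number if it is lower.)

6 semitones

B3 at fret 18 → F5 (MIDI 77); F3 at fret 18 → B4 (MIDI 71).
77 − 71 = 6, so the two pitches are 6 semitones apart.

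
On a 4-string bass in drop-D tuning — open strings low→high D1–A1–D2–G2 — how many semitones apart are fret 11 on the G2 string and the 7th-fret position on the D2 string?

9 semitones

G2 at fret 11 → F♯3 (MIDI 54); D2 at fret 7 → A2 (MIDI 45).
54 − 45 = 9, so the two pitches are 9 semitones apart, with F♯3 the higher.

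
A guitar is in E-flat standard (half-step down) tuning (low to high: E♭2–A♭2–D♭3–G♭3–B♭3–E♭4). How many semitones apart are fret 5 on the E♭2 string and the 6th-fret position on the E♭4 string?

E♭2 at fret 5 → A♭2 (MIDI 44); E♭4 at fret 6 → A4 (MIDI 69).
44 − 69 = -25, so the two pitches are 25 semitones apart, with A4 the higher.

25 semitones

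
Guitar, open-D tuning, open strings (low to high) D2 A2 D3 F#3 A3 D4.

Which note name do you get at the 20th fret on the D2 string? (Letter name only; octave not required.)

Each fret is one semitone, so D2 + 20 = A#.

A#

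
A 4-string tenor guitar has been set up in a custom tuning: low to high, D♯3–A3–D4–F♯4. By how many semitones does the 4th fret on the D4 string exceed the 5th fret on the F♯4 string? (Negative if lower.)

D4 at fret 4 → F♯4 (MIDI 66); F♯4 at fret 5 → B4 (MIDI 71).
66 − 71 = -5, so the two pitches are 5 semitones apart.

-5 semitones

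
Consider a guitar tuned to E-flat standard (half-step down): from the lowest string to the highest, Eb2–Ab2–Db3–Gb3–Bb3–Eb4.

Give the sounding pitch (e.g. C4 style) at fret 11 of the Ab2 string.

G3

Ab2 is MIDI 44. Adding 11 gives 55, which is G3.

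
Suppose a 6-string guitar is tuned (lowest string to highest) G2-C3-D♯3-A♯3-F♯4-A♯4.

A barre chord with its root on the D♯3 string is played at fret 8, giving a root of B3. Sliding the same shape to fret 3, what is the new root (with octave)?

F♯3

Moving from fret 8 to fret 3 shifts the root by -5 semitones.
B3 down 5 semitones is F♯3.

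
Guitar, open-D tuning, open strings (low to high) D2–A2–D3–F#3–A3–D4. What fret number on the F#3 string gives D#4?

D#4 is 9 semitones above the open F#3 (F#–G–G#–A–A#–B–C–C#–D–D#), so it sits at fret 9.

9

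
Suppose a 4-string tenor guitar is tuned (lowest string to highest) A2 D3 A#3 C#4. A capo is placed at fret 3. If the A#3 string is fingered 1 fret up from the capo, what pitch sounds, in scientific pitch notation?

D4

The capo raises the open A#3 by 3 semitones to C#4; fretting 1 more gives A#3 + 3 + 1 = A#3 + 4 semitones = D4.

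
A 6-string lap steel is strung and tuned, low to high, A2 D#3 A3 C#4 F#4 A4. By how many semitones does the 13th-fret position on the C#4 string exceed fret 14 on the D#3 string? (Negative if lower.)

9 semitones

C#4 at fret 13 → D5 (MIDI 74); D#3 at fret 14 → F4 (MIDI 65).
74 − 65 = 9, so the two pitches are 9 semitones apart.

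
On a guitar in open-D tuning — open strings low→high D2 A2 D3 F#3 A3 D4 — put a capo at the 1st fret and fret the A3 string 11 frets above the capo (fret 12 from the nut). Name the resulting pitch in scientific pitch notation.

The capo raises the open A3 by 1 semitone to A#3; fretting 11 more gives A3 + 1 + 11 = A3 + 12 semitones = A4.

A4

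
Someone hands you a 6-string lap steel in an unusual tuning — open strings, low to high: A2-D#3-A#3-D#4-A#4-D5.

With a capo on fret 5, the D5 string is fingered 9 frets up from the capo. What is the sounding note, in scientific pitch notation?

E6

The capo raises the open D5 by 5 semitones to G5; fretting 9 more gives D5 + 5 + 9 = D5 + 14 semitones = E6.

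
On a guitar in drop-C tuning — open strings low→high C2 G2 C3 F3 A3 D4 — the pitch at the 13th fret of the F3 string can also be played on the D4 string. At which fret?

F3 at fret 13 is F3 + 13 semitones = F#4.
The open D4 string is 9 semitones above the open F3, so the same pitch on the D4 string lies at fret 13 − 9 = 4.

4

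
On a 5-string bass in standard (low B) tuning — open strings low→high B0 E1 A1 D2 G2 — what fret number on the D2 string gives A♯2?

8

A♯2 is 8 semitones above the open D2 (D–D#–E–F–F#–G–G#–A–A#), so it sits at fret 8.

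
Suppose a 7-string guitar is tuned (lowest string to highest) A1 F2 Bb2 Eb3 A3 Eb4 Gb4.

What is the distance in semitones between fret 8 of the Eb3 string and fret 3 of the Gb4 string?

10 semitones

Eb3 at fret 8 → B3 (MIDI 59); Gb4 at fret 3 → A4 (MIDI 69).
59 − 69 = -10, so the two pitches are 10 semitones apart, with A4 the higher.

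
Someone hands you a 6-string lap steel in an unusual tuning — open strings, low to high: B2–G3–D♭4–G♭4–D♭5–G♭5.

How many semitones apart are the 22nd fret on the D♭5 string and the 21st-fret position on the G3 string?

D♭5 at fret 22 → B6 (MIDI 95); G3 at fret 21 → E5 (MIDI 76).
95 − 76 = 19, so the two pitches are 19 semitones apart, with B6 the higher.

19 semitones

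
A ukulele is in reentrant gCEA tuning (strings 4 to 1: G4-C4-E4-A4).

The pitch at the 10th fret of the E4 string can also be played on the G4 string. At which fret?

7

Fret 10 on E4 is MIDI 64 + 10 = 74 (D5). On the G4 string (open MIDI 67), that pitch is 74 − 67 = fret 7.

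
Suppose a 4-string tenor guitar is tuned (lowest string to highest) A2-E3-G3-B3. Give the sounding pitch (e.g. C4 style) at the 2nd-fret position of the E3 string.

Each fret is one semitone, so E3 + 2 = F♯3.

F♯3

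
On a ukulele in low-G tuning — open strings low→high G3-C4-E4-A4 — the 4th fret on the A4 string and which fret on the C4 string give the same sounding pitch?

13

Fret 4 on A4 is MIDI 69 + 4 = 73 (C♯5). On the C4 string (open MIDI 60), that pitch is 73 − 60 = fret 13.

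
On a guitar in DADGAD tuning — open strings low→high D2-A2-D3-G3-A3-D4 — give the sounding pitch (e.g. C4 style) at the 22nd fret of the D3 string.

C5

The open D3 string plus 22 semitones: D–D#–E–F–…–A#–B–C.
The walk passes from B into C 2 times, so the octave number goes from 3 to 5.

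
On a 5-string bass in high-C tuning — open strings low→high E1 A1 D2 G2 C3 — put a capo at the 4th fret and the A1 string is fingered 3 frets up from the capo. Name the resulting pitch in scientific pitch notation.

The capo raises the open A1 by 4 semitones to C#2; fretting 3 more gives A1 + 4 + 3 = A1 + 7 semitones = E2.

E2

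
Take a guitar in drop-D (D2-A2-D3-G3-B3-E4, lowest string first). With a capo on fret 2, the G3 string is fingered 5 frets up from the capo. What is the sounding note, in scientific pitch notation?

The capo raises the open G3 by 2 semitones to A3; fretting 5 more gives G3 + 2 + 5 = G3 + 7 semitones = D4.

D4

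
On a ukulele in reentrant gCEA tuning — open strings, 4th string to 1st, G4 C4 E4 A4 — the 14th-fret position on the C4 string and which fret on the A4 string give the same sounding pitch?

Fret 14 on C4 is MIDI 60 + 14 = 74 (D5). On the A4 string (open MIDI 69), that pitch is 74 − 69 = fret 5.

5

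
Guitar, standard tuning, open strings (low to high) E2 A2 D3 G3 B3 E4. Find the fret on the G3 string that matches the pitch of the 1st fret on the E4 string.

E4 at fret 1 is E4 + 1 semitone = F4.
The open G3 string is 9 semitones below the open E4, so the same pitch on the G3 string lies at fret 1 + 9 = 10.

10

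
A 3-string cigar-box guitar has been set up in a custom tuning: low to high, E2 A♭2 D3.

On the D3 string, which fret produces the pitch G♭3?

G♭3 is 4 semitones above the open D3 (D–Eb–E–F–Gb), so it sits at fret 4.

4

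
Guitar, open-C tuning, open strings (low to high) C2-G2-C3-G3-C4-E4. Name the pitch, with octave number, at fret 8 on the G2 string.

D#3

Each fret is one semitone, so G2 + 8 = D#3.
(Equivalently spelled Eb3.)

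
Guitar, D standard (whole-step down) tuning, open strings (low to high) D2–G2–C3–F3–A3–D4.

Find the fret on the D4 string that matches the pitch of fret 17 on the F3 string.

8

F3 at fret 17 is F3 + 17 semitones = A#4.
The open D4 string is 9 semitones above the open F3, so the same pitch on the D4 string lies at fret 17 − 9 = 8.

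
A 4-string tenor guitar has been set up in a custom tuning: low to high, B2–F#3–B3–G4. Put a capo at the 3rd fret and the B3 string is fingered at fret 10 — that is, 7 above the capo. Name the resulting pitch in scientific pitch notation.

A4

The capo raises the open B3 by 3 semitones to D4; fretting 7 more gives B3 + 3 + 7 = B3 + 10 semitones = A4.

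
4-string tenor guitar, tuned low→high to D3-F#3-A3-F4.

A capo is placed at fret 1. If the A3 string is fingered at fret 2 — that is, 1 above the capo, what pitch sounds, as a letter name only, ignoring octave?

B

The capo raises the open A3 by 1 semitone to A#3; fretting 1 more gives A3 + 1 + 1 = A3 + 2 semitones, landing on B.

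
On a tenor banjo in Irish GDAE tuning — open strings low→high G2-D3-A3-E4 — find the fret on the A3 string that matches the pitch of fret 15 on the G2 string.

1

G2 at fret 15 is G2 + 15 semitones = A#3.
The open A3 string is 14 semitones above the open G2, so the same pitch on the A3 string lies at fret 15 − 14 = 1.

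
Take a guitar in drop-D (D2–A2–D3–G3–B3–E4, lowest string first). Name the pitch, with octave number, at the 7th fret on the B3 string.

F#4

Each fret is one semitone, so B3 + 7 = F#4.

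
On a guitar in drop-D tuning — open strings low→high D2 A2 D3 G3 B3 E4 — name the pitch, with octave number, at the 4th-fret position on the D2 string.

F#2

D2 is MIDI 38. Adding 4 gives 42, which is F#2.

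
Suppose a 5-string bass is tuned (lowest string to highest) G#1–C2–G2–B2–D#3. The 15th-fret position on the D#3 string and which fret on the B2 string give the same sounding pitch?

19

D#3 at fret 15 is D#3 + 15 semitones = F#4.
The open B2 string is 4 semitones below the open D#3, so the same pitch on the B2 string lies at fret 15 + 4 = 19.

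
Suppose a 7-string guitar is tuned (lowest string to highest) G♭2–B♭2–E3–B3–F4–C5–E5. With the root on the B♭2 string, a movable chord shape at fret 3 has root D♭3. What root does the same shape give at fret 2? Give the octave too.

C3

Moving from fret 3 to fret 2 shifts the root by -1 semitone.
D♭3 down 1 semitone is C3.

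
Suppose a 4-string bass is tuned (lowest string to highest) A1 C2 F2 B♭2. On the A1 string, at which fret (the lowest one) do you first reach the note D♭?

From A1, count semitones up the chromatic scale until reaching D♭: A–Bb–B–C–Db — 4 steps.

4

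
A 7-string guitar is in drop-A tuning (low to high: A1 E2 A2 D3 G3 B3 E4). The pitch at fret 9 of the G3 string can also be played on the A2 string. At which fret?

Fret 9 on G3 is MIDI 55 + 9 = 64 (E4). On the A2 string (open MIDI 45), that pitch is 64 − 45 = fret 19.

19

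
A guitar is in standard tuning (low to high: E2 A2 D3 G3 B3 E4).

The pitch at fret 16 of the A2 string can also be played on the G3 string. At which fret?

6

A2 at fret 16 is A2 + 16 semitones = C♯4.
The open G3 string is 10 semitones above the open A2, so the same pitch on the G3 string lies at fret 16 − 10 = 6.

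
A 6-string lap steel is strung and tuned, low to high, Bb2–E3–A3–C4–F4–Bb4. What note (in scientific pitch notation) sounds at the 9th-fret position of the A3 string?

Gb4

Each fret is one semitone, so A3 + 9 = Gb4.
(Equivalently spelled F#4.)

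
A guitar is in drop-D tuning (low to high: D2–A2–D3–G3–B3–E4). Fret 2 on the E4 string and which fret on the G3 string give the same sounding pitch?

E4 at fret 2 is E4 + 2 semitones = F♯4.
The open G3 string is 9 semitones below the open E4, so the same pitch on the G3 string lies at fret 2 + 9 = 11.

11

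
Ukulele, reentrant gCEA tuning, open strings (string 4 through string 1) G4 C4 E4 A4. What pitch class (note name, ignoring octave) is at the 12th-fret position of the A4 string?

A

A4 is MIDI 69. Adding 12 gives 81; 81 mod 12 = 9, i.e. A.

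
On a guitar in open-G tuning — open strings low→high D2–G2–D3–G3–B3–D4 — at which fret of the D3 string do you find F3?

F3 is 3 semitones above the open D3 (D–D#–E–F), so it sits at fret 3.

3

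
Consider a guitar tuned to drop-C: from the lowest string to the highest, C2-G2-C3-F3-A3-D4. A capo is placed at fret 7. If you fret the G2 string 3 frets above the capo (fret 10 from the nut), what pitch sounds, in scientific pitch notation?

F3

The capo raises the open G2 by 7 semitones to D3; fretting 3 more gives G2 + 7 + 3 = G2 + 10 semitones = F3.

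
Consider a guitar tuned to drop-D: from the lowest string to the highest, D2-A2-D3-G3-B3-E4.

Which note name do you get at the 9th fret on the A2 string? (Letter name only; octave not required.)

The open A2 string plus 9 semitones: A–A#–B–C–C#–D–D#–E–F–F#.
(Equivalently spelled Gb.)

F#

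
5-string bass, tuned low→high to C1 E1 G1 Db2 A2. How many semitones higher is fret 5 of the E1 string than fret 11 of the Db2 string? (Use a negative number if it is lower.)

-15 semitones

E1 at fret 5 → A1 (MIDI 33); Db2 at fret 11 → C3 (MIDI 48).
33 − 48 = -15, so the two pitches are 15 semitones apart.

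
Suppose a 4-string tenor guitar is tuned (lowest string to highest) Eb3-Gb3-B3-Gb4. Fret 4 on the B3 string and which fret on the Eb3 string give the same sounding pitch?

B3 at fret 4 is B3 + 4 semitones = Eb4.
The open Eb3 string is 8 semitones below the open B3, so the same pitch on the Eb3 string lies at fret 4 + 8 = 12.

12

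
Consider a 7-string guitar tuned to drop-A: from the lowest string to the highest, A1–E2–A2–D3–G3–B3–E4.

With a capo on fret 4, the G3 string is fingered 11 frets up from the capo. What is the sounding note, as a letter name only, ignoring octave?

A#

The capo raises the open G3 by 4 semitones to B3; fretting 11 more gives G3 + 4 + 11 = G3 + 15 semitones, landing on A#.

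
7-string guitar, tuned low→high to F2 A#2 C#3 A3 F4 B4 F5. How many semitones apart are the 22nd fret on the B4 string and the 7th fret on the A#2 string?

40 semitones

B4 at fret 22 → A6 (MIDI 93); A#2 at fret 7 → F3 (MIDI 53).
93 − 53 = 40, so the two pitches are 40 semitones apart, with A6 the higher.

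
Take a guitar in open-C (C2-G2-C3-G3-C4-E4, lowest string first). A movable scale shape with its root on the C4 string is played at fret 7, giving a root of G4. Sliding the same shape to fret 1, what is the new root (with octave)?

Moving from fret 7 to fret 1 shifts the root by -6 semitones.
G4 down 6 semitones is C#4.

C#4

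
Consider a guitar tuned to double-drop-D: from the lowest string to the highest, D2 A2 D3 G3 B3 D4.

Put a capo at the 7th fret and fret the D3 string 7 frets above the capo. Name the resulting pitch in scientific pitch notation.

The capo raises the open D3 by 7 semitones to A3; fretting 7 more gives D3 + 7 + 7 = D3 + 14 semitones = E4.

E4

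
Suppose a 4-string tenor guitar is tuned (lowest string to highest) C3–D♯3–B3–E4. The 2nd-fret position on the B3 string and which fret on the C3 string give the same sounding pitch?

Fret 2 on B3 is MIDI 59 + 2 = 61 (C♯4). On the C3 string (open MIDI 48), that pitch is 61 − 48 = fret 13.

13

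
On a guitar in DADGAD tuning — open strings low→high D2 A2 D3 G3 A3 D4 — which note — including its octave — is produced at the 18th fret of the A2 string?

A2 is MIDI 45. Adding 18 gives 63, which is D#4.
(Equivalently spelled Eb4.)

D#4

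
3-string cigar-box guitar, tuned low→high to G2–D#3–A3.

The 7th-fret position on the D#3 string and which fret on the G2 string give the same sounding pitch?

15

D#3 at fret 7 is D#3 + 7 semitones = A#3.
The open G2 string is 8 semitones below the open D#3, so the same pitch on the G2 string lies at fret 7 + 8 = 15.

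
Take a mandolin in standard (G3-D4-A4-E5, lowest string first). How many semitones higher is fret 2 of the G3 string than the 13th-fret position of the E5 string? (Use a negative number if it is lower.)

G3 at fret 2 → A3 (MIDI 57); E5 at fret 13 → F6 (MIDI 89).
57 − 89 = -32, so the two pitches are 32 semitones apart.

-32 semitones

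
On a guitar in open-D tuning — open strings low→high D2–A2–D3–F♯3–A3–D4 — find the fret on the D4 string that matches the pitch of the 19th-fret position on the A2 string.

2

Fret 19 on A2 is MIDI 45 + 19 = 64 (E4). On the D4 string (open MIDI 62), that pitch is 64 − 62 = fret 2.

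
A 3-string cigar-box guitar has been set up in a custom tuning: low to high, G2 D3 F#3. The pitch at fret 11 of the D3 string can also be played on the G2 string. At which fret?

18

D3 at fret 11 is D3 + 11 semitones = C#4.
The open G2 string is 7 semitones below the open D3, so the same pitch on the G2 string lies at fret 11 + 7 = 18.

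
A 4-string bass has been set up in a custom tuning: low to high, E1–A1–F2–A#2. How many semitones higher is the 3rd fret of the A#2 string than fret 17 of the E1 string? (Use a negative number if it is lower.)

4 semitones

A#2 at fret 3 → C#3 (MIDI 49); E1 at fret 17 → A2 (MIDI 45).
49 − 45 = 4, so the two pitches are 4 semitones apart.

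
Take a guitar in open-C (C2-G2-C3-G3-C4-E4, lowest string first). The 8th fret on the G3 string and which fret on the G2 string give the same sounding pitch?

20

G3 at fret 8 is G3 + 8 semitones = D#4.
The open G2 string is 12 semitones below the open G3, so the same pitch on the G2 string lies at fret 8 + 12 = 20.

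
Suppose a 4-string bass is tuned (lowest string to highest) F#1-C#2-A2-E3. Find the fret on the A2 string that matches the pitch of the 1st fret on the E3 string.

E3 at fret 1 is E3 + 1 semitone = F3.
The open A2 string is 7 semitones below the open E3, so the same pitch on the A2 string lies at fret 1 + 7 = 8.

8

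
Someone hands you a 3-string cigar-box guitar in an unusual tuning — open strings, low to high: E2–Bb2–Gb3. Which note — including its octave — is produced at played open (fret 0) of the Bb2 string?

Bb2

Fret 0 is the open string itself, so the pitch is just Bb2.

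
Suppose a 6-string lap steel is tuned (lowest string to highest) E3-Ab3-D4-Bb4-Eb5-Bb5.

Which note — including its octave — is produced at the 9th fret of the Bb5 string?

G6

The open Bb5 string plus 9 semitones: Bb–B–C–Db–D–Eb–E–F–Gb–G.
The walk passes from B into C once, so the octave number goes from 5 to 6.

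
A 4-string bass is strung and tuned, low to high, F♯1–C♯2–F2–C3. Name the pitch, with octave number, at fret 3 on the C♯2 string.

E2

C♯2 is MIDI 37. Adding 3 gives 40, which is E2.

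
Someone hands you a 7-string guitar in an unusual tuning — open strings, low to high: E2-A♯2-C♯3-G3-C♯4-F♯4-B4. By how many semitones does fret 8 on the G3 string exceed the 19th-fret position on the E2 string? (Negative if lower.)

4 semitones

G3 at fret 8 → D♯4 (MIDI 63); E2 at fret 19 → B3 (MIDI 59).
63 − 59 = 4, so the two pitches are 4 semitones apart.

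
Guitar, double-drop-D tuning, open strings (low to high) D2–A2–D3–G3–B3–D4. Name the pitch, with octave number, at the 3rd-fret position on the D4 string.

The open D4 string plus 3 semitones: D–D#–E–F.
No B→C boundary is crossed, so the octave stays at 4.

F4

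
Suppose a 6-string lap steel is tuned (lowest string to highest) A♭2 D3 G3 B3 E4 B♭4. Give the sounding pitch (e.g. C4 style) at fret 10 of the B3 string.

B3 is MIDI 59. Adding 10 gives 69, which is A4.

A4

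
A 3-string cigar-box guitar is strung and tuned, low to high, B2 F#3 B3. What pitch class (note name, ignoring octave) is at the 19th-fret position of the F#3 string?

C#

The open F#3 string plus 19 semitones: F#–G–G#–A–…–B–C–C#.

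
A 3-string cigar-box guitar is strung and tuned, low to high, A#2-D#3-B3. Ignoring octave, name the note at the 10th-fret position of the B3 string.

B3 is MIDI 59. Adding 10 gives 69; 69 mod 12 = 9, i.e. A.

A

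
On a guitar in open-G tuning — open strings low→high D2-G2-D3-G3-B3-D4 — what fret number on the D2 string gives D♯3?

13

D♯3 is 13 semitones above the open D2 (D–D#–E–F–…–C#–D–D#), so it sits at fret 13.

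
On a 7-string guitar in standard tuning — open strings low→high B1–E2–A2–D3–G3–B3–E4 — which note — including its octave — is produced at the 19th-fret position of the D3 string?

A4

The open D3 string plus 19 semitones: D–D#–E–F–…–G–G#–A.
The walk passes from B into C once, so the octave number goes from 3 to 4.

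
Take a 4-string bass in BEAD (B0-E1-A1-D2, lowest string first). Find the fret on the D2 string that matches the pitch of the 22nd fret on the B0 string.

B0 at fret 22 is B0 + 22 semitones = A2.
The open D2 string is 15 semitones above the open B0, so the same pitch on the D2 string lies at fret 22 − 15 = 7.

7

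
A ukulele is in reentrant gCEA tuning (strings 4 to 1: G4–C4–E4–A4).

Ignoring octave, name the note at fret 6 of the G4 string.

The open G4 string plus 6 semitones: G–G#–A–A#–B–C–C#.
(Equivalently spelled Db.)

C#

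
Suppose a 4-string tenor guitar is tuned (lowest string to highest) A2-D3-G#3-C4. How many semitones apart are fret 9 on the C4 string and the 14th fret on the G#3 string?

C4 at fret 9 → A4 (MIDI 69); G#3 at fret 14 → A#4 (MIDI 70).
69 − 70 = -1, so the two pitches are 1 semitone apart, with A#4 the higher.

1 semitone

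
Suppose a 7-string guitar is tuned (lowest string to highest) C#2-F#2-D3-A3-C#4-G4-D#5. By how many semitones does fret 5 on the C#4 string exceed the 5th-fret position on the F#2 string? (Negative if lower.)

19 semitones

C#4 at fret 5 → F#4 (MIDI 66); F#2 at fret 5 → B2 (MIDI 47).
66 − 47 = 19, so the two pitches are 19 semitones apart.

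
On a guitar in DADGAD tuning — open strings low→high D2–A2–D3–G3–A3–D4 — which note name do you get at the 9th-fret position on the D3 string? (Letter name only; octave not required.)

D3 is MIDI 50. Adding 9 gives 59; 59 mod 12 = 11, i.e. B.

B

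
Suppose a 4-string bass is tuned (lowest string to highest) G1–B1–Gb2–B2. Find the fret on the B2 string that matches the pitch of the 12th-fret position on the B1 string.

0

Fret 12 on B1 is MIDI 35 + 12 = 47 (B2). On the B2 string (open MIDI 47), that pitch is 47 − 47 = fret 0.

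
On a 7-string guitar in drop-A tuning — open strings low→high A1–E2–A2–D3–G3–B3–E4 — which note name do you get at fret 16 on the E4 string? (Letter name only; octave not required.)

Each fret is one semitone, so E4 + 16 = G#.
(Equivalently spelled Ab.)

G#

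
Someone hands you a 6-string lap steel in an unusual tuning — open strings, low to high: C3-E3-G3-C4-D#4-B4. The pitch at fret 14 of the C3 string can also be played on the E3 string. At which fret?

C3 at fret 14 is C3 + 14 semitones = D4.
The open E3 string is 4 semitones above the open C3, so the same pitch on the E3 string lies at fret 14 − 4 = 10.

10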